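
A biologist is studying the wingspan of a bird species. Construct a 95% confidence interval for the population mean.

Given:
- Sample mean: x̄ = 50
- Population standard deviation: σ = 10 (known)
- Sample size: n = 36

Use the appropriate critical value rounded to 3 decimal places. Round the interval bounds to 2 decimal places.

The population standard deviation σ is known, so use a z-interval (standard normal critical value).

For 95% confidence, z* = 1.96 (from standard normal table)

Standard error: SE = σ/√n = 10/√36 = 1.666667

Margin of error: E = z* × SE = 1.96 × 1.666667 = 3.2667

Z-interval: x̄ ± E = 50 ± 3.2667 = (46.7333, 53.2667)

Rounded to 2 decimal places:

(46.73, 53.27)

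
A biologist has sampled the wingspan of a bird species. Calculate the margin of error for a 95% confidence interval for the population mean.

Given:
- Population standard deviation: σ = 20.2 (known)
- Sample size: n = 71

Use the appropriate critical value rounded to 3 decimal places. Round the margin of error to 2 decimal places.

The population standard deviation σ is known, so use the z-interval margin of error formula.

For 95% confidence, z* = 1.96 (from standard normal table)

Margin of error formula for z-interval: E = z* × σ/√n

E = 1.96 × 20.2/√71
  = 1.96 × 2.397299
  = 4.6987

Rounded to 2 decimal places:

4.70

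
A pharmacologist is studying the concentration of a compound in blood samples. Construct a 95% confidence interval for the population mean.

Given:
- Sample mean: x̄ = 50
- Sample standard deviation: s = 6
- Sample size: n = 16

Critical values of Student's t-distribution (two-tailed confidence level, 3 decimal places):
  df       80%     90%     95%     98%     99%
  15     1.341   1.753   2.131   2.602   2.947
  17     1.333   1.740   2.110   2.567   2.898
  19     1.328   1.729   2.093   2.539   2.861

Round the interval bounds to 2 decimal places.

The population standard deviation σ is unknown (only the sample standard deviation s is given), so use a t-interval with df = n - 1 = 16 - 1 = 15.

For 95% confidence with df = 15, t* = 2.131 (from t-table)

Standard error: SE = s/√n = 6/√16 = 1.500000

Margin of error: E = t* × SE = 2.131 × 1.500000 = 3.1965

T-interval: x̄ ± E = 50 ± 3.1965 = (46.8035, 53.1965)

Rounded to 2 decimal places:

(46.80, 53.20)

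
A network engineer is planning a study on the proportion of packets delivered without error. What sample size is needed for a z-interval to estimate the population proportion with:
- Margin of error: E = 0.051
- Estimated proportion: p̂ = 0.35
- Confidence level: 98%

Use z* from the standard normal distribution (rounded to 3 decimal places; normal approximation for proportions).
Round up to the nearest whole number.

Using z* for proportion z-interval (normal approximation).

For 98% confidence, z* = 2.326 (from standard normal table)

Sample size formula for proportion z-interval: n = z*²p̂(1-p̂)/E²

n = 2.326² × 0.35 × 0.65 / 0.051²
  = 5.410276 × 0.2275 / 0.002601
  = 473.2171

Round up to the nearest whole number: n = 474

474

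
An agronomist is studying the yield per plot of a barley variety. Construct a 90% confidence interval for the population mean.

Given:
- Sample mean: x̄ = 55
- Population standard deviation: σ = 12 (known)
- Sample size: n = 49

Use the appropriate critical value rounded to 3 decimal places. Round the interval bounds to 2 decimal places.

The population standard deviation σ is known, so use a z-interval (standard normal critical value).

For 90% confidence, z* = 1.645 (from standard normal table)

Standard error: SE = σ/√n = 12/√49 = 1.714286

Margin of error: E = z* × SE = 1.645 × 1.714286 = 2.8200

Z-interval: x̄ ± E = 55 ± 2.8200 = (52.1800, 57.8200)

Rounded to 2 decimal places:

(52.18, 57.82)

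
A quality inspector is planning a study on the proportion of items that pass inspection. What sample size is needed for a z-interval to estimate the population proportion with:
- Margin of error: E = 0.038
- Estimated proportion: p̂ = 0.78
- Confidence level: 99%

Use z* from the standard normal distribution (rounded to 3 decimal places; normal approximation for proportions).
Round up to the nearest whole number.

Using z* for proportion z-interval (normal approximation).

For 99% confidence, z* = 2.576 (from standard normal table)

Sample size formula for proportion z-interval: n = z*²p̂(1-p̂)/E²

n = 2.576² × 0.78 × 0.22 / 0.038²
  = 6.635776 × 0.1716 / 0.001444
  = 788.5728

Round up to the nearest whole number: n = 789

789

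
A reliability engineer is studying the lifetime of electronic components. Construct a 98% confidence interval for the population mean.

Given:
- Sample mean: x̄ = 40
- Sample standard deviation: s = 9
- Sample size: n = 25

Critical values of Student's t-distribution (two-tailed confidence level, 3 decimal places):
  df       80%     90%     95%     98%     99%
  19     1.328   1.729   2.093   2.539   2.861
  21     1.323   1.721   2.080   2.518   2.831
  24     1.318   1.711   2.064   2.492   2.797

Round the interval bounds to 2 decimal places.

The population standard deviation σ is unknown (only the sample standard deviation s is given), so use a t-interval with df = n - 1 = 25 - 1 = 24.

For 98% confidence with df = 24, t* = 2.492 (from t-table)

Standard error: SE = s/√n = 9/√25 = 1.800000

Margin of error: E = t* × SE = 2.492 × 1.800000 = 4.4856

T-interval: x̄ ± E = 40 ± 4.4856 = (35.5144, 44.4856)

Rounded to 2 decimal places:

(35.51, 44.49)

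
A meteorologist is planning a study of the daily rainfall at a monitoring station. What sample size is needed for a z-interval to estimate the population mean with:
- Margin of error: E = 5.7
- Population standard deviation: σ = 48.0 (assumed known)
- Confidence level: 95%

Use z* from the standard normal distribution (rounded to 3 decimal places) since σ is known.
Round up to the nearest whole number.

Using z* since population σ is known (z-interval formula).

For 95% confidence, z* = 1.96 (from standard normal table)

Sample size formula for z-interval: n = (z*σ/E)²

n = (1.96 × 48.0 / 5.7)²
  = (16.505263)²
  = 272.4237

Round up to the nearest whole number: n = 273

273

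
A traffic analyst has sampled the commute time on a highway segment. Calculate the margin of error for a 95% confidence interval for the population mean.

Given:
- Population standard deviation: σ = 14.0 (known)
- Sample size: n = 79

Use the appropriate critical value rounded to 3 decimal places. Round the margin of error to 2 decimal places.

The population standard deviation σ is known, so use the z-interval margin of error formula.

For 95% confidence, z* = 1.96 (from standard normal table)

Margin of error formula for z-interval: E = z* × σ/√n

E = 1.96 × 14.0/√79
  = 1.96 × 1.575123
  = 3.0872

Rounded to 2 decimal places:

3.09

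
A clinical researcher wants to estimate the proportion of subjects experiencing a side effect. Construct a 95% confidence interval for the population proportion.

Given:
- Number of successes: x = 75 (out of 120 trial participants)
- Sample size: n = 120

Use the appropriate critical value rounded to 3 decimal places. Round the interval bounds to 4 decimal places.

Sample proportion: p̂ = 75/120 = 0.625000

Check conditions for normal approximation:
  np̂ = 75 ≥ 10 ✓
  n(1-p̂) = 45 ≥ 10 ✓

The sample is large enough, so use a z-interval (normal approximation) for the proportion.

For 95% confidence, z* = 1.96 (from standard normal table)

Standard error: SE = √(p̂(1-p̂)/n) = √(0.625000×0.375000/120) = 0.04419417

Margin of error: E = z* × SE = 1.96 × 0.04419417 = 0.086621

Z-interval: p̂ ± E = 0.625000 ± 0.086621 = (0.538379, 0.711621)

Rounded to 4 decimal places:

(0.5384, 0.7116)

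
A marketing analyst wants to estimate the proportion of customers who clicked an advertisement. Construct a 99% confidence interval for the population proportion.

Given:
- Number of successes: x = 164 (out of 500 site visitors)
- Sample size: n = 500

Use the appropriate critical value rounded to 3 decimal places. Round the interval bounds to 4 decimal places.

Sample proportion: p̂ = 164/500 = 0.328000

Check conditions for normal approximation:
  np̂ = 164 ≥ 10 ✓
  n(1-p̂) = 336 ≥ 10 ✓

The sample is large enough, so use a z-interval (normal approximation) for the proportion.

For 99% confidence, z* = 2.576 (from standard normal table)

Standard error: SE = √(p̂(1-p̂)/n) = √(0.328000×0.672000/500) = 0.02099600

Margin of error: E = z* × SE = 2.576 × 0.02099600 = 0.054086

Z-interval: p̂ ± E = 0.328000 ± 0.054086 = (0.273914, 0.382086)

Rounded to 4 decimal places:

(0.2739, 0.3821)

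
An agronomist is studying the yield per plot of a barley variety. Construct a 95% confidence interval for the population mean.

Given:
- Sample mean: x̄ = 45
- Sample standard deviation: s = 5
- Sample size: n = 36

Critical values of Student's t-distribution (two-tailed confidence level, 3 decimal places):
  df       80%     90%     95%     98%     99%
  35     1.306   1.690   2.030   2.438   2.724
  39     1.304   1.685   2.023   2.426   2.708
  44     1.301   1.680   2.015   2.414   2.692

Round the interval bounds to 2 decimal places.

The population standard deviation σ is unknown (only the sample standard deviation s is given), so use a t-interval with df = n - 1 = 36 - 1 = 35.

For 95% confidence with df = 35, t* = 2.030 (from t-table)

Standard error: SE = s/√n = 5/√36 = 0.833333

Margin of error: E = t* × SE = 2.030 × 0.833333 = 1.6917

T-interval: x̄ ± E = 45 ± 1.6917 = (43.3083, 46.6917)

Rounded to 2 decimal places:

(43.31, 46.69)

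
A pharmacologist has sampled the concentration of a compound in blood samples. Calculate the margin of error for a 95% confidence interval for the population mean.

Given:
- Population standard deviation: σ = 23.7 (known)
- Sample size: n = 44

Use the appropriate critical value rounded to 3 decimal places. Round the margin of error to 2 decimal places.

The population standard deviation σ is known, so use the z-interval margin of error formula.

For 95% confidence, z* = 1.96 (from standard normal table)

Margin of error formula for z-interval: E = z* × σ/√n

E = 1.96 × 23.7/√44
  = 1.96 × 3.572909
  = 7.0029

Rounded to 2 decimal places:

7.00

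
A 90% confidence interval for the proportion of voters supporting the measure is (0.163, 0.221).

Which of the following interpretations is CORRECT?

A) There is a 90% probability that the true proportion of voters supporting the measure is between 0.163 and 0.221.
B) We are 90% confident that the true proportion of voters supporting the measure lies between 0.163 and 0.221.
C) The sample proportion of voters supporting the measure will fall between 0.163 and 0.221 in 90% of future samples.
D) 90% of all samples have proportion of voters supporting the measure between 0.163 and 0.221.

A confidence interval represents our confidence in the procedure, not a probability statement about the parameter.

Key concept: If we repeated this sampling process many times and computed a 90% CI each time, about 90% of those intervals would contain the true population parameter.

For this specific interval (0.163, 0.221):
- Midpoint (point estimate): 0.192
- Margin of error: 0.029

The correct interpretation is the one stating confidence that the true parameter lies in the interval — option B.

B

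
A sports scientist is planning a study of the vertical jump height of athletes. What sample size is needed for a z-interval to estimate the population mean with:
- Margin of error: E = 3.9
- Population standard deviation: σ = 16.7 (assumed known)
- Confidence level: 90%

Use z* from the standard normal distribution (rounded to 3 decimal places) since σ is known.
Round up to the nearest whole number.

Using z* since population σ is known (z-interval formula).

For 90% confidence, z* = 1.645 (from standard normal table)

Sample size formula for z-interval: n = (z*σ/E)²

n = (1.645 × 16.7 / 3.9)²
  = (7.043974)²
  = 49.6176

Round up to the nearest whole number: n = 50

50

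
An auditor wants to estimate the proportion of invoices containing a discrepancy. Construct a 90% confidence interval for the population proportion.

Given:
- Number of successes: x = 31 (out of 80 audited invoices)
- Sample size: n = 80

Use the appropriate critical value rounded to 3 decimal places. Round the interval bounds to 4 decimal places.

Sample proportion: p̂ = 31/80 = 0.387500

Check conditions for normal approximation:
  np̂ = 31 ≥ 10 ✓
  n(1-p̂) = 49 ≥ 10 ✓

The sample is large enough, so use a z-interval (normal approximation) for the proportion.

For 90% confidence, z* = 1.645 (from standard normal table)

Standard error: SE = √(p̂(1-p̂)/n) = √(0.387500×0.612500/80) = 0.05446831

Margin of error: E = z* × SE = 1.645 × 0.05446831 = 0.089600

Z-interval: p̂ ± E = 0.387500 ± 0.089600 = (0.297900, 0.477100)

Rounded to 4 decimal places:

(0.2979, 0.4771)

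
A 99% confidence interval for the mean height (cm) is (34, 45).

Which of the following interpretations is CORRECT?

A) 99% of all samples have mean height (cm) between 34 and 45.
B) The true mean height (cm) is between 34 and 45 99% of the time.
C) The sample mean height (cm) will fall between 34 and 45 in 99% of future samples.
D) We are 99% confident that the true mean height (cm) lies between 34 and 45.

A confidence interval represents our confidence in the procedure, not a probability statement about the parameter.

Key concept: If we repeated this sampling process many times and computed a 99% CI each time, about 99% of those intervals would contain the true population parameter.

For this specific interval (34, 45):
- Midpoint (point estimate): 39.5
- Margin of error: 5.5

The correct interpretation is the one stating confidence that the true parameter lies in the interval — option D.

D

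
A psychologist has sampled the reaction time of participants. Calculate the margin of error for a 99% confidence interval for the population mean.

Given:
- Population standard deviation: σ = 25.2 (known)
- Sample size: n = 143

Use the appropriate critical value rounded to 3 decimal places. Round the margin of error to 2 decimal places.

The population standard deviation σ is known, so use the z-interval margin of error formula.

For 99% confidence, z* = 2.576 (from standard normal table)

Margin of error formula for z-interval: E = z* × σ/√n

E = 2.576 × 25.2/√143
  = 2.576 × 2.107330
  = 5.4285

Rounded to 2 decimal places:

5.43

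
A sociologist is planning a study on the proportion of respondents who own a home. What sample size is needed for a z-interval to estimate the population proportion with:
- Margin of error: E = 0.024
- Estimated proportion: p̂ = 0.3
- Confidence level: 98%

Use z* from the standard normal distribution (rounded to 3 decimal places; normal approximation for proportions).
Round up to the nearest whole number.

Using z* for proportion z-interval (normal approximation).

For 98% confidence, z* = 2.326 (from standard normal table)

Sample size formula for proportion z-interval: n = z*²p̂(1-p̂)/E²

n = 2.326² × 0.3 × 0.7 / 0.024²
  = 5.410276 × 0.21 / 0.000576
  = 1972.4965

Round up to the nearest whole number: n = 1973

1973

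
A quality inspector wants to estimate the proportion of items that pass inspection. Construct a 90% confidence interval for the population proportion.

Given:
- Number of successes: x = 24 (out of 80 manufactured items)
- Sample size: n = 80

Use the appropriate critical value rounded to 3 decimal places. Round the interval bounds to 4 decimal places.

Sample proportion: p̂ = 24/80 = 0.300000

Check conditions for normal approximation:
  np̂ = 24 ≥ 10 ✓
  n(1-p̂) = 56 ≥ 10 ✓

The sample is large enough, so use a z-interval (normal approximation) for the proportion.

For 90% confidence, z* = 1.645 (from standard normal table)

Standard error: SE = √(p̂(1-p̂)/n) = √(0.300000×0.700000/80) = 0.05123475

Margin of error: E = z* × SE = 1.645 × 0.05123475 = 0.084281

Z-interval: p̂ ± E = 0.300000 ± 0.084281 = (0.215719, 0.384281)

Rounded to 4 decimal places:

(0.2157, 0.3843)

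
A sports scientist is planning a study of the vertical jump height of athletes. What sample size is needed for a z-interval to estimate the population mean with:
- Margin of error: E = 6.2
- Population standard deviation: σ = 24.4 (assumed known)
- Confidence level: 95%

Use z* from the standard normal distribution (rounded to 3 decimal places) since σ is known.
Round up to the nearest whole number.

Using z* since population σ is known (z-interval formula).

For 95% confidence, z* = 1.96 (from standard normal table)

Sample size formula for z-interval: n = (z*σ/E)²

n = (1.96 × 24.4 / 6.2)²
  = (7.713548)²
  = 59.4988

Round up to the nearest whole number: n = 60

60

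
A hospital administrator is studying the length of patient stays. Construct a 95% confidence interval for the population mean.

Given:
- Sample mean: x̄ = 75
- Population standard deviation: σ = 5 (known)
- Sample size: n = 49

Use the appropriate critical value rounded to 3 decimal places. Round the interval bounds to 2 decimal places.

The population standard deviation σ is known, so use a z-interval (standard normal critical value).

For 95% confidence, z* = 1.96 (from standard normal table)

Standard error: SE = σ/√n = 5/√49 = 0.714286

Margin of error: E = z* × SE = 1.96 × 0.714286 = 1.4000

Z-interval: x̄ ± E = 75 ± 1.4000 = (73.6000, 76.4000)

Rounded to 2 decimal places:

(73.60, 76.40)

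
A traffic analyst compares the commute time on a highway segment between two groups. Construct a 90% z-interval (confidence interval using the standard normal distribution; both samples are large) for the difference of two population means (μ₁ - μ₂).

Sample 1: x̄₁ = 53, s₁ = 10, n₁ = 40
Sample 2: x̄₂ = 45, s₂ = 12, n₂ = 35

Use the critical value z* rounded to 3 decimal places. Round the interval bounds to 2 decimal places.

Both samples are large (n₁ = 40 ≥ 30, n₂ = 35 ≥ 30), so a z-interval for the difference of means applies.

Point estimate: x̄₁ - x̄₂ = 53 - 45 = 8

Standard error: SE = √(s₁²/n₁ + s₂²/n₂)
= √(10²/40 + 12²/35)
= √(2.500000 + 4.114286)
= 2.571825

For 90% confidence, z* = 1.645 (from standard normal table)
Margin of error: E = z* × SE = 1.645 × 2.571825 = 4.2307

Z-interval: (x̄₁ - x̄₂) ± E = 8 ± 4.2307 = (3.7693, 12.2307)

Rounded to 2 decimal places:

(3.77, 12.23)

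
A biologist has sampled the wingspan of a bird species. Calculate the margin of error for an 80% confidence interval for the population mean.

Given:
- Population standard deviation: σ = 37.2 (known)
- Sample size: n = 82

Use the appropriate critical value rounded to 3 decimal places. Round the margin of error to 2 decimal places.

The population standard deviation σ is known, so use the z-interval margin of error formula.

For 80% confidence, z* = 1.282 (from standard normal table)

Margin of error formula for z-interval: E = z* × σ/√n

E = 1.282 × 37.2/√82
  = 1.282 × 4.108053
  = 5.2665

Rounded to 2 decimal places:

5.27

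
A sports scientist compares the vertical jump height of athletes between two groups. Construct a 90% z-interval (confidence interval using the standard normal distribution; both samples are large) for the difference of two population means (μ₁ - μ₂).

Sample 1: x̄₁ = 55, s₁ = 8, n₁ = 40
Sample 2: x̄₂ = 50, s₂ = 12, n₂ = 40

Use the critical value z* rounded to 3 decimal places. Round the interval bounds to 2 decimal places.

Both samples are large (n₁ = 40 ≥ 30, n₂ = 40 ≥ 30), so a z-interval for the difference of means applies.

Point estimate: x̄₁ - x̄₂ = 55 - 50 = 5

Standard error: SE = √(s₁²/n₁ + s₂²/n₂)
= √(8²/40 + 12²/40)
= √(1.600000 + 3.600000)
= 2.280351

For 90% confidence, z* = 1.645 (from standard normal table)
Margin of error: E = z* × SE = 1.645 × 2.280351 = 3.7512

Z-interval: (x̄₁ - x̄₂) ± E = 5 ± 3.7512 = (1.2488, 8.7512)

Rounded to 2 decimal places:

(1.25, 8.75)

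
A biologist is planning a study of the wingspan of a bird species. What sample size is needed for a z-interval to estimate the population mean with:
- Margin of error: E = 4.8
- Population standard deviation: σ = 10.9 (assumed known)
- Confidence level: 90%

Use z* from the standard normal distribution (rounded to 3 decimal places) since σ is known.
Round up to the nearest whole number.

Using z* since population σ is known (z-interval formula).

For 90% confidence, z* = 1.645 (from standard normal table)

Sample size formula for z-interval: n = (z*σ/E)²

n = (1.645 × 10.9 / 4.8)²
  = (3.735521)²
  = 13.9541

Round up to the nearest whole number: n = 14

14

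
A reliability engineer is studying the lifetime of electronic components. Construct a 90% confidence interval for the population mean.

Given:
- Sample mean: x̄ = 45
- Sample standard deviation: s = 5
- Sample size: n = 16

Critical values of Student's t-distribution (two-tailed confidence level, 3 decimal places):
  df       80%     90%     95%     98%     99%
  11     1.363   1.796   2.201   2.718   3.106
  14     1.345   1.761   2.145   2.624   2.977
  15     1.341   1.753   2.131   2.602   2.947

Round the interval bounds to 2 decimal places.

The population standard deviation σ is unknown (only the sample standard deviation s is given), so use a t-interval with df = n - 1 = 16 - 1 = 15.

For 90% confidence with df = 15, t* = 1.753 (from t-table)

Standard error: SE = s/√n = 5/√16 = 1.250000

Margin of error: E = t* × SE = 1.753 × 1.250000 = 2.1912

T-interval: x̄ ± E = 45 ± 2.1912 = (42.8088, 47.1912)

Rounded to 2 decimal places:

(42.81, 47.19)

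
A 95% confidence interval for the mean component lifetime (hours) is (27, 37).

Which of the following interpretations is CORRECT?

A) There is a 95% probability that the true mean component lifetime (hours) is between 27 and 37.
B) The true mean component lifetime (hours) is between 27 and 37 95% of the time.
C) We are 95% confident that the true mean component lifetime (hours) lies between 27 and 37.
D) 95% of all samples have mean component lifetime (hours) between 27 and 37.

A confidence interval represents our confidence in the procedure, not a probability statement about the parameter.

Key concept: If we repeated this sampling process many times and computed a 95% CI each time, about 95% of those intervals would contain the true population parameter.

For this specific interval (27, 37):
- Midpoint (point estimate): 32
- Margin of error: 5

The correct interpretation is the one stating confidence that the true parameter lies in the interval — option C.

C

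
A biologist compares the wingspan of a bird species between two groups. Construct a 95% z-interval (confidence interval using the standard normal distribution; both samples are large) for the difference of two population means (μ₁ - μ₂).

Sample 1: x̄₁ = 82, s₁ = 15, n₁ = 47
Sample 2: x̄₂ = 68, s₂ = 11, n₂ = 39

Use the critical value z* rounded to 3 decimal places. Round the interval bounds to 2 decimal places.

Both samples are large (n₁ = 47 ≥ 30, n₂ = 39 ≥ 30), so a z-interval for the difference of means applies.

Point estimate: x̄₁ - x̄₂ = 82 - 68 = 14

Standard error: SE = √(s₁²/n₁ + s₂²/n₂)
= √(15²/47 + 11²/39)
= √(4.787234 + 3.102564)
= 2.808878

For 95% confidence, z* = 1.96 (from standard normal table)
Margin of error: E = z* × SE = 1.96 × 2.808878 = 5.5054

Z-interval: (x̄₁ - x̄₂) ± E = 14 ± 5.5054 = (8.4946, 19.5054)

Rounded to 2 decimal places:

(8.49, 19.51)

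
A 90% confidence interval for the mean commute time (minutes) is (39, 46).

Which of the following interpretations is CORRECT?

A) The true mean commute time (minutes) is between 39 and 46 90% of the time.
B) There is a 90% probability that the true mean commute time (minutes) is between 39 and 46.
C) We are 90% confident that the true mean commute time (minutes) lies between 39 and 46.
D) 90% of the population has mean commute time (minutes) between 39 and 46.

A confidence interval represents our confidence in the procedure, not a probability statement about the parameter.

Key concept: If we repeated this sampling process many times and computed a 90% CI each time, about 90% of those intervals would contain the true population parameter.

For this specific interval (39, 46):
- Midpoint (point estimate): 42.5
- Margin of error: 3.5

The correct interpretation is the one stating confidence that the true parameter lies in the interval — option C.

C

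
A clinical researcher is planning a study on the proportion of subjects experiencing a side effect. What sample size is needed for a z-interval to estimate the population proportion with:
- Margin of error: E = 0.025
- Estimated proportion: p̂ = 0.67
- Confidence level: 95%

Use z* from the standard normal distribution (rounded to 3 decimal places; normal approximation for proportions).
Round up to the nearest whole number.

Using z* for proportion z-interval (normal approximation).

For 95% confidence, z* = 1.96 (from standard normal table)

Sample size formula for proportion z-interval: n = z*²p̂(1-p̂)/E²

n = 1.96² × 0.67 × 0.33 / 0.025²
  = 3.8416 × 0.2211 / 0.000625
  = 1359.0044

Round up to the nearest whole number: n = 1360

1360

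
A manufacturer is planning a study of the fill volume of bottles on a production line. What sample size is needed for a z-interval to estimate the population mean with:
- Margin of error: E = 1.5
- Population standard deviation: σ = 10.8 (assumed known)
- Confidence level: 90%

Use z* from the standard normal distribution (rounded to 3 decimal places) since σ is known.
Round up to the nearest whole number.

Using z* since population σ is known (z-interval formula).

For 90% confidence, z* = 1.645 (from standard normal table)

Sample size formula for z-interval: n = (z*σ/E)²

n = (1.645 × 10.8 / 1.5)²
  = (11.844000)²
  = 140.2803

Round up to the nearest whole number: n = 141

141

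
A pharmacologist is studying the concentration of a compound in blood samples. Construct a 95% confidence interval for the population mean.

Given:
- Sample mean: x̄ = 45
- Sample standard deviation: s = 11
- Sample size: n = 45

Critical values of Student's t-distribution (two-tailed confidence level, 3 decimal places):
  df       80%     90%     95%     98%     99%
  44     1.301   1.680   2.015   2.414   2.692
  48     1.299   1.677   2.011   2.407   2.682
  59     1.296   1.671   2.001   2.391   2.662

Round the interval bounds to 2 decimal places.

The population standard deviation σ is unknown (only the sample standard deviation s is given), so use a t-interval with df = n - 1 = 45 - 1 = 44.

For 95% confidence with df = 44, t* = 2.015 (from t-table)

Standard error: SE = s/√n = 11/√45 = 1.639783

Margin of error: E = t* × SE = 2.015 × 1.639783 = 3.3042

T-interval: x̄ ± E = 45 ± 3.3042 = (41.6958, 48.3042)

Rounded to 2 decimal places:

(41.70, 48.30)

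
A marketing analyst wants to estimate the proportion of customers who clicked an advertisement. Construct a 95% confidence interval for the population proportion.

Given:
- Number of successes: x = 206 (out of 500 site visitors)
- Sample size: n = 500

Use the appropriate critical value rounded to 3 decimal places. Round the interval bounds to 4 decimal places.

Sample proportion: p̂ = 206/500 = 0.412000

Check conditions for normal approximation:
  np̂ = 206 ≥ 10 ✓
  n(1-p̂) = 294 ≥ 10 ✓

The sample is large enough, so use a z-interval (normal approximation) for the proportion.

For 95% confidence, z* = 1.96 (from standard normal table)

Standard error: SE = √(p̂(1-p̂)/n) = √(0.412000×0.588000/500) = 0.02201163

Margin of error: E = z* × SE = 1.96 × 0.02201163 = 0.043143

Z-interval: p̂ ± E = 0.412000 ± 0.043143 = (0.368857, 0.455143)

Rounded to 4 decimal places:

(0.3689, 0.4551)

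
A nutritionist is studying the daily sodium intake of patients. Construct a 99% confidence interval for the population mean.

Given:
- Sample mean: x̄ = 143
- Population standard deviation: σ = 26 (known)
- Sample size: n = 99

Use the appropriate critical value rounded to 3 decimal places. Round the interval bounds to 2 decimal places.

The population standard deviation σ is known, so use a z-interval (standard normal critical value).

For 99% confidence, z* = 2.576 (from standard normal table)

Standard error: SE = σ/√n = 26/√99 = 2.613098

Margin of error: E = z* × SE = 2.576 × 2.613098 = 6.7313

Z-interval: x̄ ± E = 143 ± 6.7313 = (136.2687, 149.7313)

Rounded to 2 decimal places:

(136.27, 149.73)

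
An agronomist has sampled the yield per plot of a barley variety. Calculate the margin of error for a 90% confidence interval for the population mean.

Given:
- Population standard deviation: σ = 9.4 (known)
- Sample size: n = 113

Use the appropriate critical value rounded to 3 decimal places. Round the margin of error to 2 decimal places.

The population standard deviation σ is known, so use the z-interval margin of error formula.

For 90% confidence, z* = 1.645 (from standard normal table)

Margin of error formula for z-interval: E = z* × σ/√n

E = 1.645 × 9.4/√113
  = 1.645 × 0.884278
  = 1.4546

Rounded to 2 decimal places:

1.45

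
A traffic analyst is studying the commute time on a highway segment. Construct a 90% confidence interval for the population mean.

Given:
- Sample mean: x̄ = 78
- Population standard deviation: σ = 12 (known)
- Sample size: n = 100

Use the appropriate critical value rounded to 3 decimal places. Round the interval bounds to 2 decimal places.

The population standard deviation σ is known, so use a z-interval (standard normal critical value).

For 90% confidence, z* = 1.645 (from standard normal table)

Standard error: SE = σ/√n = 12/√100 = 1.200000

Margin of error: E = z* × SE = 1.645 × 1.200000 = 1.9740

Z-interval: x̄ ± E = 78 ± 1.9740 = (76.0260, 79.9740)

Rounded to 2 decimal places:

(76.03, 79.97)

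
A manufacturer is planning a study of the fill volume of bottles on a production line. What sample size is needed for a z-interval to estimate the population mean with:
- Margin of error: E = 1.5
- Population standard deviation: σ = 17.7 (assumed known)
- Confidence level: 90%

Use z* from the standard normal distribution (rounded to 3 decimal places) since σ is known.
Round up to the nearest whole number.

Using z* since population σ is known (z-interval formula).

For 90% confidence, z* = 1.645 (from standard normal table)

Sample size formula for z-interval: n = (z*σ/E)²

n = (1.645 × 17.7 / 1.5)²
  = (19.411000)²
  = 376.7869

Round up to the nearest whole number: n = 377

377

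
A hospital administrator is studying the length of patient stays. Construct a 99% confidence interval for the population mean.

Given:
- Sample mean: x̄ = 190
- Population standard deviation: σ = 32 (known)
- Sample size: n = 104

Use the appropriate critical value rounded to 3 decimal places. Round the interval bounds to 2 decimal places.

The population standard deviation σ is known, so use a z-interval (standard normal critical value).

For 99% confidence, z* = 2.576 (from standard normal table)

Standard error: SE = σ/√n = 32/√104 = 3.137858

Margin of error: E = z* × SE = 2.576 × 3.137858 = 8.0831

Z-interval: x̄ ± E = 190 ± 8.0831 = (181.9169, 198.0831)

Rounded to 2 decimal places:

(181.92, 198.08)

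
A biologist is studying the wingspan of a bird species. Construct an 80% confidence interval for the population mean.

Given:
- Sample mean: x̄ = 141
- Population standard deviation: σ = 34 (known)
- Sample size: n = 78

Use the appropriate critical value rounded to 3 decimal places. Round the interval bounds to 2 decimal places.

The population standard deviation σ is known, so use a z-interval (standard normal critical value).

For 80% confidence, z* = 1.282 (from standard normal table)

Standard error: SE = σ/√n = 34/√78 = 3.849742

Margin of error: E = z* × SE = 1.282 × 3.849742 = 4.9354

Z-interval: x̄ ± E = 141 ± 4.9354 = (136.0646, 145.9354)

Rounded to 2 decimal places:

(136.06, 145.94)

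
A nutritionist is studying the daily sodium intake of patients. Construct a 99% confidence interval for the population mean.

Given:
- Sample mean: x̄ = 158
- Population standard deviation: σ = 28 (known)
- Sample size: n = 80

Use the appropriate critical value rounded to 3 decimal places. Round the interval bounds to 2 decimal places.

The population standard deviation σ is known, so use a z-interval (standard normal critical value).

For 99% confidence, z* = 2.576 (from standard normal table)

Standard error: SE = σ/√n = 28/√80 = 3.130495

Margin of error: E = z* × SE = 2.576 × 3.130495 = 8.0642

Z-interval: x̄ ± E = 158 ± 8.0642 = (149.9358, 166.0642)

Rounded to 2 decimal places:

(149.94, 166.06)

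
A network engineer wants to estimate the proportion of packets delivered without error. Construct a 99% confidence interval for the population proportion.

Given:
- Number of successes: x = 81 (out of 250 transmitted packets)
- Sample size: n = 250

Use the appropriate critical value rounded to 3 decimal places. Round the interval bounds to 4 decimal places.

Sample proportion: p̂ = 81/250 = 0.324000

Check conditions for normal approximation:
  np̂ = 81 ≥ 10 ✓
  n(1-p̂) = 169 ≥ 10 ✓

The sample is large enough, so use a z-interval (normal approximation) for the proportion.

For 99% confidence, z* = 2.576 (from standard normal table)

Standard error: SE = √(p̂(1-p̂)/n) = √(0.324000×0.676000/250) = 0.02959892

Margin of error: E = z* × SE = 2.576 × 0.02959892 = 0.076247

Z-interval: p̂ ± E = 0.324000 ± 0.076247 = (0.247753, 0.400247)

Rounded to 4 decimal places:

(0.2478, 0.4002)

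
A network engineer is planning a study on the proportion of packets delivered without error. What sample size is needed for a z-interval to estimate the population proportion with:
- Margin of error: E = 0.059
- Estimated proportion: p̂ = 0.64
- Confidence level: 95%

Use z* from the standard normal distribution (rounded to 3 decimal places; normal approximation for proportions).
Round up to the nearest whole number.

Using z* for proportion z-interval (normal approximation).

For 95% confidence, z* = 1.96 (from standard normal table)

Sample size formula for proportion z-interval: n = z*²p̂(1-p̂)/E²

n = 1.96² × 0.64 × 0.36 / 0.059²
  = 3.8416 × 0.2304 / 0.003481
  = 254.2673

Round up to the nearest whole number: n = 255

255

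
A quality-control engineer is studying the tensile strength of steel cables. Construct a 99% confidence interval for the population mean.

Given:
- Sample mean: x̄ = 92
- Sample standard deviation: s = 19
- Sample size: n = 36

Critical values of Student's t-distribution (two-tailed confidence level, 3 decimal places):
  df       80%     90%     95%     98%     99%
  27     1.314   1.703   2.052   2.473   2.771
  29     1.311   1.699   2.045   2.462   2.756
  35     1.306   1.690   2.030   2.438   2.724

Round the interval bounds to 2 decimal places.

The population standard deviation σ is unknown (only the sample standard deviation s is given), so use a t-interval with df = n - 1 = 36 - 1 = 35.

For 99% confidence with df = 35, t* = 2.724 (from t-table)

Standard error: SE = s/√n = 19/√36 = 3.166667

Margin of error: E = t* × SE = 2.724 × 3.166667 = 8.6260

T-interval: x̄ ± E = 92 ± 8.6260 = (83.3740, 100.6260)

Rounded to 2 decimal places:

(83.37, 100.63)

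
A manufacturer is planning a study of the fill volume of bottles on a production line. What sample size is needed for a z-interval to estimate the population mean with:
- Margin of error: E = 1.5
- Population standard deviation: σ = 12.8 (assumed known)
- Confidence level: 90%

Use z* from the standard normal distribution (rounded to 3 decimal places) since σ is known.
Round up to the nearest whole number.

Using z* since population σ is known (z-interval formula).

For 90% confidence, z* = 1.645 (from standard normal table)

Sample size formula for z-interval: n = (z*σ/E)²

n = (1.645 × 12.8 / 1.5)²
  = (14.037333)²
  = 197.0467

Round up to the nearest whole number: n = 198

198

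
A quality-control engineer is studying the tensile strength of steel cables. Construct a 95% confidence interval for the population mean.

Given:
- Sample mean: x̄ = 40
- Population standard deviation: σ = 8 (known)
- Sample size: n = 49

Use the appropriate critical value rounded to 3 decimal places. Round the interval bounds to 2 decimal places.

The population standard deviation σ is known, so use a z-interval (standard normal critical value).

For 95% confidence, z* = 1.96 (from standard normal table)

Standard error: SE = σ/√n = 8/√49 = 1.142857

Margin of error: E = z* × SE = 1.96 × 1.142857 = 2.2400

Z-interval: x̄ ± E = 40 ± 2.2400 = (37.7600, 42.2400)

Rounded to 2 decimal places:

(37.76, 42.24)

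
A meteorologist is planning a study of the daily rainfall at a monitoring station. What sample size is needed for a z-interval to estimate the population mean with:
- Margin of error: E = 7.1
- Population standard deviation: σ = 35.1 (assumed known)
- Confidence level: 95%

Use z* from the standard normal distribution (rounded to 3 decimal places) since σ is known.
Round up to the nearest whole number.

Using z* since population σ is known (z-interval formula).

For 95% confidence, z* = 1.96 (from standard normal table)

Sample size formula for z-interval: n = (z*σ/E)²

n = (1.96 × 35.1 / 7.1)²
  = (9.689577)²
  = 93.8879

Round up to the nearest whole number: n = 94

94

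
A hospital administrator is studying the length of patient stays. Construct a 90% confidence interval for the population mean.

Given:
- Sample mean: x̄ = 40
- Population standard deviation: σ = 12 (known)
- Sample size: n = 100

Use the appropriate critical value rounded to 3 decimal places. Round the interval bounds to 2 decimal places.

The population standard deviation σ is known, so use a z-interval (standard normal critical value).

For 90% confidence, z* = 1.645 (from standard normal table)

Standard error: SE = σ/√n = 12/√100 = 1.200000

Margin of error: E = z* × SE = 1.645 × 1.200000 = 1.9740

Z-interval: x̄ ± E = 40 ± 1.9740 = (38.0260, 41.9740)

Rounded to 2 decimal places:

(38.03, 41.97)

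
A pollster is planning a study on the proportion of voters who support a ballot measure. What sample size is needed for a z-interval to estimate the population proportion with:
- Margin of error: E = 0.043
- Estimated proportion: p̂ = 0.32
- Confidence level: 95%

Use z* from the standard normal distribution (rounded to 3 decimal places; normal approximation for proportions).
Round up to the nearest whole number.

Using z* for proportion z-interval (normal approximation).

For 95% confidence, z* = 1.96 (from standard normal table)

Sample size formula for proportion z-interval: n = z*²p̂(1-p̂)/E²

n = 1.96² × 0.32 × 0.68 / 0.043²
  = 3.8416 × 0.2176 / 0.001849
  = 452.0996

Round up to the nearest whole number: n = 453

453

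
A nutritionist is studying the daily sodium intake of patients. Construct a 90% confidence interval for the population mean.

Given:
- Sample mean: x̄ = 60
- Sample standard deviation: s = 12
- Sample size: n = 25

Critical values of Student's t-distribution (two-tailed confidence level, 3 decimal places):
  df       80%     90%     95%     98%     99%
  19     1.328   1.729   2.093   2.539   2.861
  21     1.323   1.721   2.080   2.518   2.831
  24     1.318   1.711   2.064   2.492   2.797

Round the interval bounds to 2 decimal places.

The population standard deviation σ is unknown (only the sample standard deviation s is given), so use a t-interval with df = n - 1 = 25 - 1 = 24.

For 90% confidence with df = 24, t* = 1.711 (from t-table)

Standard error: SE = s/√n = 12/√25 = 2.400000

Margin of error: E = t* × SE = 1.711 × 2.400000 = 4.1064

T-interval: x̄ ± E = 60 ± 4.1064 = (55.8936, 64.1064)

Rounded to 2 decimal places:

(55.89, 64.11)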